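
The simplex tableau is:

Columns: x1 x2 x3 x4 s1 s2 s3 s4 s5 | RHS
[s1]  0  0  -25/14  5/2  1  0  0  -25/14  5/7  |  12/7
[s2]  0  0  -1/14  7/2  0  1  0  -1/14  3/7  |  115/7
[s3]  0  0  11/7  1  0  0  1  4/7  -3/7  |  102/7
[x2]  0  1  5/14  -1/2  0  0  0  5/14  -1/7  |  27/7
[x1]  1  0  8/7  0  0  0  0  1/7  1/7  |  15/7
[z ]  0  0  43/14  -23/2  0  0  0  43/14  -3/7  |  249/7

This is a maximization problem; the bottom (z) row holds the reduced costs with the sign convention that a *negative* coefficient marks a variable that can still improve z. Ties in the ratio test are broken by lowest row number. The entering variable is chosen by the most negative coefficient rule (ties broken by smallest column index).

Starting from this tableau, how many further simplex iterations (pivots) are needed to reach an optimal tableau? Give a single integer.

pivot: x4 in, s1 out → z = 1521/35
pivot: x3 in, x1 out → z = 531/10
pivot: s4 in, s2 out → z = 6219/85
No improving column remains; optimal.

3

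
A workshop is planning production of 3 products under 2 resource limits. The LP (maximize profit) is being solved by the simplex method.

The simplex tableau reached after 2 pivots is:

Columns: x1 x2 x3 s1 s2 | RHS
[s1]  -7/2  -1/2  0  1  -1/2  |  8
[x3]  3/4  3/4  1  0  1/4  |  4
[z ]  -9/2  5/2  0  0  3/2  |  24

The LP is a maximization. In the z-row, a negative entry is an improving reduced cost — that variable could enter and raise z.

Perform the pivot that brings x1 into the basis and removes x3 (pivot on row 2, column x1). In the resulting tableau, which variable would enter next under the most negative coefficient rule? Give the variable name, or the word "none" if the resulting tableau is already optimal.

none

Pivot element 3/4. New z-row = old z-row − (-9/2)·(row 2/(3/4)).
Updated z-row coefficients: x1: 0, x2: 7, x3: 6, s1: 0, s2: 3.
No coefficient is strictly negative; the tableau after this pivot is optimal.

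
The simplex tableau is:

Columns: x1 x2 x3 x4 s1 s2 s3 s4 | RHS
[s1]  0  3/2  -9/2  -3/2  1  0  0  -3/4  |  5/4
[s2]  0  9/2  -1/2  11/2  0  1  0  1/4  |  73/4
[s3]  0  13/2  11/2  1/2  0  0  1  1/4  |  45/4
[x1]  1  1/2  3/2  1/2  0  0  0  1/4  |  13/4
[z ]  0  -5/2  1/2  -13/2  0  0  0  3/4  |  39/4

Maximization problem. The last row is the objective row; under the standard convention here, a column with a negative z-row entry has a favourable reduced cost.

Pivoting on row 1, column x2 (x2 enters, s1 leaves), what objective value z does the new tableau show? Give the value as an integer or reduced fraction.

71/6

Minimum ratio for x2: (5/4)/(3/2) = 5/6.
z changes by −(z-row coeff of x2)·ratio = −(-5/2)·(5/6) = 25/12.
New z = 39/4 + (25/12) = 71/6.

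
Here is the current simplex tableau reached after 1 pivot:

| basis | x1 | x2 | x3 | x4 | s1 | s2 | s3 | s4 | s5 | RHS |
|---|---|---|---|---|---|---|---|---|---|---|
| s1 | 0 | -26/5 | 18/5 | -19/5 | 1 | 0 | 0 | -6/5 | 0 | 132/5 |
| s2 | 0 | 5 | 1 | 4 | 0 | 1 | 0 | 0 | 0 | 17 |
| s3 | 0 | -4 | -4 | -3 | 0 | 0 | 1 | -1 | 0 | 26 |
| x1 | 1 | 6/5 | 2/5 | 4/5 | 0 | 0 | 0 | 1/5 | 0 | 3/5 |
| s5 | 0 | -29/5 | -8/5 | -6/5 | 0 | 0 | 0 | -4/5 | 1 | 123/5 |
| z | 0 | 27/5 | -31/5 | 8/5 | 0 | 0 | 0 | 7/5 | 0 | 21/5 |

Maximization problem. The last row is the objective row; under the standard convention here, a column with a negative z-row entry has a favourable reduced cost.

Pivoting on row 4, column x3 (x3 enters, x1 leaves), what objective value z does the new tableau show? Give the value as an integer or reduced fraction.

27/2

Minimum ratio for x3: (3/5)/(2/5) = 3/2.
z changes by −(z-row coeff of x3)·ratio = −(-31/5)·(3/2) = 93/10.
New z = 21/5 + (93/10) = 27/2.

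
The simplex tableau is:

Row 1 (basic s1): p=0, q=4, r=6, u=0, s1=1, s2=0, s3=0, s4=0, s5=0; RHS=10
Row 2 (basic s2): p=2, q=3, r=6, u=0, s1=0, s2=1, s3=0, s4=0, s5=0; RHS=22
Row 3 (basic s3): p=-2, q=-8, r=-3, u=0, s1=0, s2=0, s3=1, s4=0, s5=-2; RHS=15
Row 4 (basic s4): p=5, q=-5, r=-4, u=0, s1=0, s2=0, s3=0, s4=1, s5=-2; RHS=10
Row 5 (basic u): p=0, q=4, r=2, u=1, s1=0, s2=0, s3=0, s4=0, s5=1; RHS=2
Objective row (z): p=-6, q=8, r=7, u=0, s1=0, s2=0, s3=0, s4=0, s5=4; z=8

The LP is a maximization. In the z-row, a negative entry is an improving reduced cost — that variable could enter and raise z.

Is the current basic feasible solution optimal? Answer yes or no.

Column p has objective-row coefficient -6, which is negative; an improving pivot exists, so not yet optimal.

no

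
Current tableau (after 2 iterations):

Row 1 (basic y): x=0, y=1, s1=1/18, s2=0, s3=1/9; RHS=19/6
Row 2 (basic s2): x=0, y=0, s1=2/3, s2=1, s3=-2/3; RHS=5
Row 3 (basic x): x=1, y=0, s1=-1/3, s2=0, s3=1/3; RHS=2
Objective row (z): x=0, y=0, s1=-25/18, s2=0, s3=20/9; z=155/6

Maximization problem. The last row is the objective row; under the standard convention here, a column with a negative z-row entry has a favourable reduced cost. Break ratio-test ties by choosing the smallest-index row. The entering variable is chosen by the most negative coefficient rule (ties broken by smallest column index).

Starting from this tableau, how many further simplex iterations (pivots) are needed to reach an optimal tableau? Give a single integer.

pivot: s1 in, s2 out → z = 145/4
No improving column remains; optimal.

1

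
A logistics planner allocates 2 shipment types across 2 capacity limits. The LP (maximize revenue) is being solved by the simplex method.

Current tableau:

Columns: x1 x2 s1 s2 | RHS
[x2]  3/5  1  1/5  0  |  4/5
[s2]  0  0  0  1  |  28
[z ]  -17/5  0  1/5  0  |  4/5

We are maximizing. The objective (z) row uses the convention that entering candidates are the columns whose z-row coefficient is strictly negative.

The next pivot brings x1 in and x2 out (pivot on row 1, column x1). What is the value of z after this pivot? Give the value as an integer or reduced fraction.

Minimum ratio for x1: (4/5)/(3/5) = 4/3.
z changes by −(z-row coeff of x1)·ratio = −(-17/5)·(4/3) = 68/15.
New z = 4/5 + (68/15) = 16/3.

16/3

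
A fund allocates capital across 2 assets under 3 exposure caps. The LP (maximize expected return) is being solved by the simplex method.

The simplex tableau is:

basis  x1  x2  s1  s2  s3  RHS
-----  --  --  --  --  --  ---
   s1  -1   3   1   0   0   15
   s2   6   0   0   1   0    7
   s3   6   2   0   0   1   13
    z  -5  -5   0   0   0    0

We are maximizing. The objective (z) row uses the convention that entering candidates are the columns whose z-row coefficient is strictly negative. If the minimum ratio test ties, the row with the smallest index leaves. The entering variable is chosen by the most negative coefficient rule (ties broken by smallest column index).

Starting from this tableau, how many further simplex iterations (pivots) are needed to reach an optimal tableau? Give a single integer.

pivot: x1 in, s2 out → z = 35/6
pivot: x2 in, s3 out → z = 125/6
pivot: s2 in, s1 out → z = 28
No improving column remains; optimal.

3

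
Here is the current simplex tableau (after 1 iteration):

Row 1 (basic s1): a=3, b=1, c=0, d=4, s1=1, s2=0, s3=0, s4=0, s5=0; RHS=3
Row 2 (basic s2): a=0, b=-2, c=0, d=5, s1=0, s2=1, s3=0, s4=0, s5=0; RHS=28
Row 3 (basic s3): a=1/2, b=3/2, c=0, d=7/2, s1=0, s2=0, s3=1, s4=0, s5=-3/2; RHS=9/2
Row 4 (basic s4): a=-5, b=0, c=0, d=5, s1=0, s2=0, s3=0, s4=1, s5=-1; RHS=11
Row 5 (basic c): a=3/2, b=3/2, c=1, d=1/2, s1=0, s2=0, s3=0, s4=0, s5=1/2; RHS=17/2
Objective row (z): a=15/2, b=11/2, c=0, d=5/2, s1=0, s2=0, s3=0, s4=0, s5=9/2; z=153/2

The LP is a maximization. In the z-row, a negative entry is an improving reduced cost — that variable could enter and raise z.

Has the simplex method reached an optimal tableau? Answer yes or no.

No objective-row coefficient is strictly negative, so no entering variable exists; the tableau is optimal.

yes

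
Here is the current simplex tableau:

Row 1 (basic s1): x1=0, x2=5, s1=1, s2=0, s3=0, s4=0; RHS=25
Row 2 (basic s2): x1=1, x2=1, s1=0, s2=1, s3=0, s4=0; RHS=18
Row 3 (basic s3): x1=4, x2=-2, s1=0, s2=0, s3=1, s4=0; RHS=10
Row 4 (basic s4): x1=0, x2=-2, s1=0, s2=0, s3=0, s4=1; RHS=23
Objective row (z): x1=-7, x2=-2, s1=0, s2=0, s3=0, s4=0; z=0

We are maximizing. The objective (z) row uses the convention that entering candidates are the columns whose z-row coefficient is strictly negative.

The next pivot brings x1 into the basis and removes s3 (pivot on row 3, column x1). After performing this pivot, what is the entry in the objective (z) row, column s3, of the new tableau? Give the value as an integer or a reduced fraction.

Pivot element is row 3, column x1: 4.
Normalize row 3: new (row 3, s3) = 1/4 = 1/4.
z-row ← z-row − (-7)·(new row 3): 0 − (-7)·(1/4) = 7/4.

7/4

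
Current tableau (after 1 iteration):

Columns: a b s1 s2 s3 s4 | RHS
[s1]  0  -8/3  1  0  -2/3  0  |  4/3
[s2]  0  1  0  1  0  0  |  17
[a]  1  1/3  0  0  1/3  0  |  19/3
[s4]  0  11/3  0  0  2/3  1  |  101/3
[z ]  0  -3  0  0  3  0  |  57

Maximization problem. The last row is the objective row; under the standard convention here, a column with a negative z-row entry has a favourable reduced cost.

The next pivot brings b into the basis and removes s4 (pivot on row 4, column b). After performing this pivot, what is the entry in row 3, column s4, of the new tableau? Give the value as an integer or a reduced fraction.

-1/11

Pivot element is row 4, column b: 11/3.
Normalize row 4: new (row 4, s4) = 1/(11/3) = 3/11.
row 3 ← row 3 − (1/3)·(new row 4): 0 − (1/3)·(3/11) = -1/11.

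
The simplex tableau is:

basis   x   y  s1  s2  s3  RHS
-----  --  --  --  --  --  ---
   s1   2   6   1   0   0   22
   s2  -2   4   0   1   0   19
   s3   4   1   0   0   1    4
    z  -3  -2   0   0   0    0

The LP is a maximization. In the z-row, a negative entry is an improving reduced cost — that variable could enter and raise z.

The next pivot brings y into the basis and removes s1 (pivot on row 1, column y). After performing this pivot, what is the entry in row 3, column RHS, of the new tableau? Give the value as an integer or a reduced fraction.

1/3

Pivot element is row 1, column y: 6.
Normalize row 1: new (row 1, RHS) = 22/6 = 11/3.
row 3 ← row 3 − 1·(new row 1): 4 − 1·(11/3) = 1/3.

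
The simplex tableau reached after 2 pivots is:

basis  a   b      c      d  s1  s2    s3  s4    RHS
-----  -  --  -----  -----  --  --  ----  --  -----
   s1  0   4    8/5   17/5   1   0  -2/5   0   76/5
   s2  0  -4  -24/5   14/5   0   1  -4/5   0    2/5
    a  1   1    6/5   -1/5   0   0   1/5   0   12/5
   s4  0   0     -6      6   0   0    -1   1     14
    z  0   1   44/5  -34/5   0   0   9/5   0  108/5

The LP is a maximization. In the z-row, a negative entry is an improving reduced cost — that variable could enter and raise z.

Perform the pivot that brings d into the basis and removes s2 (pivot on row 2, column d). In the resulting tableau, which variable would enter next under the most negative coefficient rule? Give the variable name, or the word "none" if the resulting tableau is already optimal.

Pivot element 14/5. New z-row = old z-row − (-34/5)·(row 2/(14/5)).
Updated z-row coefficients: a: 0, b: -61/7, c: -20/7, d: 0, s1: 0, s2: 17/7, s3: -1/7, s4: 0.
The most negative is -61/7 in column b, so b would enter next.

b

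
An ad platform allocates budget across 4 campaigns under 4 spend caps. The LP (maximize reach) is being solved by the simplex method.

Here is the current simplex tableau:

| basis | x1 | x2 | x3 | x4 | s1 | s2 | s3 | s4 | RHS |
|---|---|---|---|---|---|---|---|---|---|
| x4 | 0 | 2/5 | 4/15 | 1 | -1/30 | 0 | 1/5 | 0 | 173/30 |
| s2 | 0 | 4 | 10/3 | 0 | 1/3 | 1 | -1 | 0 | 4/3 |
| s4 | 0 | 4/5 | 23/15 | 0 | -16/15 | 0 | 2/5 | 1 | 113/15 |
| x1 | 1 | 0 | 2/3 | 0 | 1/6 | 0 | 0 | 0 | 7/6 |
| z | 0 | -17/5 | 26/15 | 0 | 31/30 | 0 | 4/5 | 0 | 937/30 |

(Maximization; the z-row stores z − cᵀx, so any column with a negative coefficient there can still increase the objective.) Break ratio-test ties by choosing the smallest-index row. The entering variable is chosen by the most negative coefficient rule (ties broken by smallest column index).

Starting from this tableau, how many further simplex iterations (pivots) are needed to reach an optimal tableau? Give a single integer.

2

pivot: x2 in, s2 out → z = 971/30
pivot: s3 in, s4 out → z = 1187/36
No improving column remains; optimal.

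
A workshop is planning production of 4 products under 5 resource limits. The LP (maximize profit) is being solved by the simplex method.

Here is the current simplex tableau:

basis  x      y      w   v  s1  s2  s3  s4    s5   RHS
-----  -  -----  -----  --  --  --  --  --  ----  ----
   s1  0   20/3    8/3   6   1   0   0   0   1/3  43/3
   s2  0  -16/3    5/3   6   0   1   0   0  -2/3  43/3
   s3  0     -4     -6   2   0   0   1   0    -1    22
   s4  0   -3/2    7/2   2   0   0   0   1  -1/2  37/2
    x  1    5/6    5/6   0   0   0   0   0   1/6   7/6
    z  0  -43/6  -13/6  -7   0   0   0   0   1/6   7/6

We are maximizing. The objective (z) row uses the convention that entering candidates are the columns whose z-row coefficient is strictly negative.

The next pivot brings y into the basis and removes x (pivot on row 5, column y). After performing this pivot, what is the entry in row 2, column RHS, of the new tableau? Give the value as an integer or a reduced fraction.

Pivot element is row 5, column y: 5/6.
Normalize row 5: new (row 5, RHS) = (7/6)/(5/6) = 7/5.
row 2 ← row 2 − (-16/3)·(new row 5): 43/3 − (-16/3)·(7/5) = 109/5.

109/5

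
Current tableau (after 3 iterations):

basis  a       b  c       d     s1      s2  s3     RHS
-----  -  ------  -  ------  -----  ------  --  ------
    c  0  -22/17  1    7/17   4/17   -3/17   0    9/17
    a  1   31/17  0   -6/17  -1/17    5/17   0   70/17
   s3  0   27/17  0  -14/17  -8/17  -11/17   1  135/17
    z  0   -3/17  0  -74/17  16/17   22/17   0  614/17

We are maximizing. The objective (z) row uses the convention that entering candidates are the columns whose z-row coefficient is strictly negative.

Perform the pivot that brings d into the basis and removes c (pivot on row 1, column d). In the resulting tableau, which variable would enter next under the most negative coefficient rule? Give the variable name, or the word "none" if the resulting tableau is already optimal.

Pivot element 7/17. New z-row = old z-row − (-74/17)·(row 1/(7/17)).
Updated z-row coefficients: a: 0, b: -97/7, c: 74/7, d: 0, s1: 24/7, s2: -4/7, s3: 0.
The most negative is -97/7 in column b, so b would enter next.

b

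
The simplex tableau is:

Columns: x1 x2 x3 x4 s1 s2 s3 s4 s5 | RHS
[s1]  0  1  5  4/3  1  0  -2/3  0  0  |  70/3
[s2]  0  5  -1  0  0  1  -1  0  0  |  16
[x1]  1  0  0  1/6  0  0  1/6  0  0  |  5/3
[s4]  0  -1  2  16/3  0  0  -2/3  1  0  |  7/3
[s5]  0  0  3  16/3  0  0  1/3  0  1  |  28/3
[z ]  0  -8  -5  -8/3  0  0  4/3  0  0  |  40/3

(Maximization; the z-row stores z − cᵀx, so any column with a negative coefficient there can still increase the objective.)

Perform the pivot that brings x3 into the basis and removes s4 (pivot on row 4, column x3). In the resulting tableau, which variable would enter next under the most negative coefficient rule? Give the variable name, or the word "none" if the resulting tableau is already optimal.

x2

Pivot element 2. New z-row = old z-row − (-5)·(row 4/2).
Updated z-row coefficients: x1: 0, x2: -21/2, x3: 0, x4: 32/3, s1: 0, s2: 0, s3: -1/3, s4: 5/2, s5: 0.
The most negative is -21/2 in column x2, so x2 would enter next.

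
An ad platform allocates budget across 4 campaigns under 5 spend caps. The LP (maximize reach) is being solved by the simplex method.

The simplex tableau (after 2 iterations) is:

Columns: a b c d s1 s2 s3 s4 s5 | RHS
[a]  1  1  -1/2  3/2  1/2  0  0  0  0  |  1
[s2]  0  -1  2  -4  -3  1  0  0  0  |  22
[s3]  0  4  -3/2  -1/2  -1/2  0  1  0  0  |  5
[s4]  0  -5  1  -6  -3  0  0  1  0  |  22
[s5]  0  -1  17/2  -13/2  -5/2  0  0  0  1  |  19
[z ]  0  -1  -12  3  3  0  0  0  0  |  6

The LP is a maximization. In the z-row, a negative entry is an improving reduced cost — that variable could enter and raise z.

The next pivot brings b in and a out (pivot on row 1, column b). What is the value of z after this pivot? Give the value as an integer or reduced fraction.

7

Minimum ratio for b: 1/1 = 1.
z changes by −(z-row coeff of b)·ratio = −(-1)·1 = 1.
New z = 6 + 1 = 7.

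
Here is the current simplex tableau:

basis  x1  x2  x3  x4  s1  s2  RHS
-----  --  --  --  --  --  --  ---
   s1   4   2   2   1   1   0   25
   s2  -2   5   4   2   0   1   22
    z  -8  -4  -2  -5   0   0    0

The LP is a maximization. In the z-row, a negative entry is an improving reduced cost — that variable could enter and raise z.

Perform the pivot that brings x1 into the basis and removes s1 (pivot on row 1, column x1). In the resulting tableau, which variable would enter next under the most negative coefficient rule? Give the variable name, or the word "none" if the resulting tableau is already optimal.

Pivot element 4. New z-row = old z-row − (-8)·(row 1/4).
Updated z-row coefficients: x1: 0, x2: 0, x3: 2, x4: -3, s1: 2, s2: 0.
The most negative is -3 in column x4, so x4 would enter next.

x4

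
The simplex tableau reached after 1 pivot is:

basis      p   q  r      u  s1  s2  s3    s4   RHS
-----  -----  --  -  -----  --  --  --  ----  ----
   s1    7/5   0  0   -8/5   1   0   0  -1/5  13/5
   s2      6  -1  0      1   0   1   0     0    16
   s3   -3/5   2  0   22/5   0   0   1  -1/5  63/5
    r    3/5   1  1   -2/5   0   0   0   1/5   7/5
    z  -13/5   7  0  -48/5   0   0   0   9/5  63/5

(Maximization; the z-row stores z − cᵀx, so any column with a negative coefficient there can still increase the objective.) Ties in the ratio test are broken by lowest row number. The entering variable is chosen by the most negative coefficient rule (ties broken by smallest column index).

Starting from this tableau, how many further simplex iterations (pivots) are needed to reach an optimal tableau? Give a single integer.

pivot: u in, s3 out → z = 441/11
pivot: p in, s2 out → z = 6542/135
No improving column remains; optimal.

2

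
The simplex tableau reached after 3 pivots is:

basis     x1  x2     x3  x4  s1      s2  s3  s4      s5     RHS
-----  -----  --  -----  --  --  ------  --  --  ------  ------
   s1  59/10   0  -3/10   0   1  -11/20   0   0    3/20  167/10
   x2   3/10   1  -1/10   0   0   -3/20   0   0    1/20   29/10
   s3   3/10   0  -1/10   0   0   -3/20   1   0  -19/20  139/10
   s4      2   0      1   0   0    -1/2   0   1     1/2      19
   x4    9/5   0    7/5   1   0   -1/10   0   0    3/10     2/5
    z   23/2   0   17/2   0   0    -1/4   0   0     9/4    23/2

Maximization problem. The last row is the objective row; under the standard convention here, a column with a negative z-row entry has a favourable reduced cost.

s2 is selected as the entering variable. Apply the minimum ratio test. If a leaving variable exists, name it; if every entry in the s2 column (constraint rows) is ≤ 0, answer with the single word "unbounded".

s2-column entries: row 1: -11/20, row 2: -3/20, row 3: -3/20, row 4: -1/2, row 5: -1/10. All ≤ 0, so s2 can increase without bound; the LP is unbounded in this direction.

unbounded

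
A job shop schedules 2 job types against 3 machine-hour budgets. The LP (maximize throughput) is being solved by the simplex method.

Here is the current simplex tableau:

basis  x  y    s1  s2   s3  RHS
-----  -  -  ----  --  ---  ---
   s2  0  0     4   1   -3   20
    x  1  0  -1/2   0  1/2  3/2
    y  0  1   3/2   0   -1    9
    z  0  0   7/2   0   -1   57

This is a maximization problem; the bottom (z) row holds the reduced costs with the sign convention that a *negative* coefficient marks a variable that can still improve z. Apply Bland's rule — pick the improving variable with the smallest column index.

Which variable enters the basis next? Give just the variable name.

Objective-row coefficients: x: 0, y: 0, s1: 7/2, s2: 0, s3: -1.
Improving columns: s3. Bland's rule picks the smallest column index → s3.

s3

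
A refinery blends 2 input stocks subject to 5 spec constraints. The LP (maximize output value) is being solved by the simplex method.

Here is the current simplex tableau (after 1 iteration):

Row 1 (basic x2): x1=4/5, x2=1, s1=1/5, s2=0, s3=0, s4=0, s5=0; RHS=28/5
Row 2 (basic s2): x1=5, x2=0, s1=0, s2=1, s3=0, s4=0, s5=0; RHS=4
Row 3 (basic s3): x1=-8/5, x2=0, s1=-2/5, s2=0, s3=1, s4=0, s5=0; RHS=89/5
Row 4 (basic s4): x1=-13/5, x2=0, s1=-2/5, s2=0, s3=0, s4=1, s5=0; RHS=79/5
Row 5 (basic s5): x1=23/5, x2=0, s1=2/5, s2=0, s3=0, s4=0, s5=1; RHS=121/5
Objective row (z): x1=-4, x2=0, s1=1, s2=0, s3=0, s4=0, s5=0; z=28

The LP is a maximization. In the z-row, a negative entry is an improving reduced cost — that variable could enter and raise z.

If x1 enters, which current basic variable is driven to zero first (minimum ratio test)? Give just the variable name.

Ratios: row 1 (x2): (28/5)/(4/5) = 7; row 2 (s2): 4/5 = 4/5; row 3 (s3): entry -8/5 ≤ 0, skip; row 4 (s4): entry -13/5 ≤ 0, skip; row 5 (s5): (121/5)/(23/5) = 121/23.
Minimum ratio 4/5 is in the s2 row, so s2 leaves.

s2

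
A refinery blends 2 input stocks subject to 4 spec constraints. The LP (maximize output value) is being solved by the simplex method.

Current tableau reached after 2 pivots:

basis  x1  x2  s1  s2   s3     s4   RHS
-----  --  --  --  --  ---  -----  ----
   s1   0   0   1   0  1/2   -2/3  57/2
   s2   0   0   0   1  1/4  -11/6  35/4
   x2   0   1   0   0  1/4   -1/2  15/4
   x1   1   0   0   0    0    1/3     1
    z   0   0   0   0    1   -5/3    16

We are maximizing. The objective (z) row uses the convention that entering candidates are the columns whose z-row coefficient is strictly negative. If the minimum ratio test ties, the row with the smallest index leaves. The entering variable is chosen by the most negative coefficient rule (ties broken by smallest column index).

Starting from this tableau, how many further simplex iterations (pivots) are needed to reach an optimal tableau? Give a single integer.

pivot: s4 in, x1 out → z = 21
No improving column remains; optimal.

1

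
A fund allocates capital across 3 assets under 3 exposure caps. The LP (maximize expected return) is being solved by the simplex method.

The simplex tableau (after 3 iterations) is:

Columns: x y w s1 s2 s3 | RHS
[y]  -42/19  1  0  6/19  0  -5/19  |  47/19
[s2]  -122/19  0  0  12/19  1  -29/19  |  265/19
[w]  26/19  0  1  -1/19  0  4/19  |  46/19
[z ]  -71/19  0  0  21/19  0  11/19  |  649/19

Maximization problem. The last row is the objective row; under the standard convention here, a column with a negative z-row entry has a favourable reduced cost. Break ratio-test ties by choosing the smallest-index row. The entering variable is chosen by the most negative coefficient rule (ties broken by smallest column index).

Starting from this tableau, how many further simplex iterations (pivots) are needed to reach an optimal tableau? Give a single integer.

1

pivot: x in, w out → z = 530/13
No improving column remains; optimal.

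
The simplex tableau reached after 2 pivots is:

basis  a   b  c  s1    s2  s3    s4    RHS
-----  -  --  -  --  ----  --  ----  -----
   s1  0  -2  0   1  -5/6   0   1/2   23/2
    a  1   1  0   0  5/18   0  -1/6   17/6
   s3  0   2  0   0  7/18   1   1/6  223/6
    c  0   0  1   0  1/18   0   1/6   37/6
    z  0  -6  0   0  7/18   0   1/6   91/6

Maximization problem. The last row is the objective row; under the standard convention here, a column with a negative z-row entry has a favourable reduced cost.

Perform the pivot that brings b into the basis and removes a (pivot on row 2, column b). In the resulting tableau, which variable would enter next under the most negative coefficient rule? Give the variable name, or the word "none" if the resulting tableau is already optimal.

Pivot element 1. New z-row = old z-row − (-6)·(row 2/1).
Updated z-row coefficients: a: 6, b: 0, c: 0, s1: 0, s2: 37/18, s3: 0, s4: -5/6.
The most negative is -5/6 in column s4, so s4 would enter next.

s4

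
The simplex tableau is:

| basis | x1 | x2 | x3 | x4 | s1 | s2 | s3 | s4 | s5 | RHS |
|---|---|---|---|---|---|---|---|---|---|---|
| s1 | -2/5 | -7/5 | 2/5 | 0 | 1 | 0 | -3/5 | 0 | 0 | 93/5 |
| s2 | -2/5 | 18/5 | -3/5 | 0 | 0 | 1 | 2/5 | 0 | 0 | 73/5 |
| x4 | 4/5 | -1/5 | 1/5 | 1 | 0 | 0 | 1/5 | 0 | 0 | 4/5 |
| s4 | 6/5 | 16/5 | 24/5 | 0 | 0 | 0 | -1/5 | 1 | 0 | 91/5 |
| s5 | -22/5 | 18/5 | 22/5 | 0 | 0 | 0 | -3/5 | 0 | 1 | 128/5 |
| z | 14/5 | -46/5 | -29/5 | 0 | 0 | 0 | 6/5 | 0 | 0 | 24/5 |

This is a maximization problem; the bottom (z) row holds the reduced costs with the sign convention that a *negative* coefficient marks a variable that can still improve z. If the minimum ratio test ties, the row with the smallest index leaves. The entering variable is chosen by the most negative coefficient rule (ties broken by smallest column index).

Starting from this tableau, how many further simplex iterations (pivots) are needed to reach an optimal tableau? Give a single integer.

pivot: x2 in, s2 out → z = 379/9
pivot: x3 in, s4 out → z = 1183/24
No improving column remains; optimal.

2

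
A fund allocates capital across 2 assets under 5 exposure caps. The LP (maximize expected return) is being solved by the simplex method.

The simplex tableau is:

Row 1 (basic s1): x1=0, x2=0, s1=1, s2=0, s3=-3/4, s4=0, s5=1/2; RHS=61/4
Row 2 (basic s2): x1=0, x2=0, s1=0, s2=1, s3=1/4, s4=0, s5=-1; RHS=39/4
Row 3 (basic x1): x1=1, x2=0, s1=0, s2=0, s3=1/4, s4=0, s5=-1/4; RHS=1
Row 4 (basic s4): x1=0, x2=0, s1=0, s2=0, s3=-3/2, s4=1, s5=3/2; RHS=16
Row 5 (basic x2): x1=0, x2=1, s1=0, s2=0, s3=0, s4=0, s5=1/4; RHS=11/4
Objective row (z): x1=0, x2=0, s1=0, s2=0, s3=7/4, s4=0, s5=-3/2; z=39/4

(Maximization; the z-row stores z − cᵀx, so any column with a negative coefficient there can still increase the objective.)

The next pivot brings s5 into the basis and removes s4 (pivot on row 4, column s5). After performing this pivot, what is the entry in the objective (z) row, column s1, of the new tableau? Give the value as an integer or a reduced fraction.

Pivot element is row 4, column s5: 3/2.
Normalize row 4: new (row 4, s1) = 0/(3/2) = 0.
z-row ← z-row − (-3/2)·(new row 4): 0 − (-3/2)·0 = 0.

0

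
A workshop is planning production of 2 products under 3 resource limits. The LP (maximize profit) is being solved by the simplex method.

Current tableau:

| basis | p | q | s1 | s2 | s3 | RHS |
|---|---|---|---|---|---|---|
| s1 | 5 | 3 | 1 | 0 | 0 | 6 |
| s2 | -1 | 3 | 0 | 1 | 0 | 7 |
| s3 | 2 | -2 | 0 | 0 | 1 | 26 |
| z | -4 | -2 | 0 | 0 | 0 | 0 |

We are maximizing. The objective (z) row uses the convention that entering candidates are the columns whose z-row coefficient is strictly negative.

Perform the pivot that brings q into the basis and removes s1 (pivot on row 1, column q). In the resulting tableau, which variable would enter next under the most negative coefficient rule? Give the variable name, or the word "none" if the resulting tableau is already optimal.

p

Pivot element 3. New z-row = old z-row − (-2)·(row 1/3).
Updated z-row coefficients: p: -2/3, q: 0, s1: 2/3, s2: 0, s3: 0.
The most negative is -2/3 in column p, so p would enter next.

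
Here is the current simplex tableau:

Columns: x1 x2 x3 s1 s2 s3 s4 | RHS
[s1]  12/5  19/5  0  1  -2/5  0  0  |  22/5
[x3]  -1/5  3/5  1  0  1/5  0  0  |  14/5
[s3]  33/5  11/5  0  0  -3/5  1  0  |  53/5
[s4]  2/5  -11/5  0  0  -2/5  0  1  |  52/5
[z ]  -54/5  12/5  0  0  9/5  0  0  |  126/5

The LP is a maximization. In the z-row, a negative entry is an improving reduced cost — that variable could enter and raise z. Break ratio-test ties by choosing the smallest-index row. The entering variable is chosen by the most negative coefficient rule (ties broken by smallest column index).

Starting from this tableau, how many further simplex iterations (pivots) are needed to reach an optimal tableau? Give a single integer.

1

pivot: x1 in, s3 out → z = 468/11
No improving column remains; optimal.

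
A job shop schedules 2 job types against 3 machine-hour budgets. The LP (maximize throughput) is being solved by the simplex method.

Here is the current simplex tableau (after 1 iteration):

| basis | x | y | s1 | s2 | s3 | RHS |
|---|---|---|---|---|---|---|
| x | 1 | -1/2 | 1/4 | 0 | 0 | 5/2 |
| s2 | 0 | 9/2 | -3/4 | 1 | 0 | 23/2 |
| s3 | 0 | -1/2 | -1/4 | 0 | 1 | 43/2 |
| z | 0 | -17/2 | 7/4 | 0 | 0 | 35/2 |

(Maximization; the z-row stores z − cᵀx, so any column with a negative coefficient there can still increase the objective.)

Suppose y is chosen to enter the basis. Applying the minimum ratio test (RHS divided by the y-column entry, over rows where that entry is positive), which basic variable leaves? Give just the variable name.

Ratios: row 1 (x): entry -1/2 ≤ 0, skip; row 2 (s2): (23/2)/(9/2) = 23/9; row 3 (s3): entry -1/2 ≤ 0, skip.
Minimum ratio 23/9 is in the s2 row, so s2 leaves.

s2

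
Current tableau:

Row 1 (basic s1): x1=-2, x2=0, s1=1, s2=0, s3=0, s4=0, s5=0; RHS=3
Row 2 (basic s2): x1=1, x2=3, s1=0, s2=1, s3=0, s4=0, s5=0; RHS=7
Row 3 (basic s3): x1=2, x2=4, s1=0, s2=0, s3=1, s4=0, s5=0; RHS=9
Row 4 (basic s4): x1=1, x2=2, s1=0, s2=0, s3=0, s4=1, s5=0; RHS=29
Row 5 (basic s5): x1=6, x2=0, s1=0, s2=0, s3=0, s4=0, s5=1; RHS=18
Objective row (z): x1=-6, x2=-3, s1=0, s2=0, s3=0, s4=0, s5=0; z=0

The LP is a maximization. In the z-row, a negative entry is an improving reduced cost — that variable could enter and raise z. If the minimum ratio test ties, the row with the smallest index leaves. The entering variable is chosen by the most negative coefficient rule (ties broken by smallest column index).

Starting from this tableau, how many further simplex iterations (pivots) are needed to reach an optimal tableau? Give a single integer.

2

pivot: x1 in, s5 out → z = 18
pivot: x2 in, s3 out → z = 81/4
No improving column remains; optimal.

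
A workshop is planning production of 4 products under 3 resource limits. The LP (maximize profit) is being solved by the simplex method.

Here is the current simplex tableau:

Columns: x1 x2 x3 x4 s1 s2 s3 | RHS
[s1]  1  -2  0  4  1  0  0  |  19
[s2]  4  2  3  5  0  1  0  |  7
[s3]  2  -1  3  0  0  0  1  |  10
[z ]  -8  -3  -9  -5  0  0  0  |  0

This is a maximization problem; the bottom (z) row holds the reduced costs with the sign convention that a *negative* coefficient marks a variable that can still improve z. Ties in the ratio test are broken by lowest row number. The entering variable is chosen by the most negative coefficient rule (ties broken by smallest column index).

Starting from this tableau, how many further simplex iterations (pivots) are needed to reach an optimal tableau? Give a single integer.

1

pivot: x3 in, s2 out → z = 21
No improving column remains; optimal.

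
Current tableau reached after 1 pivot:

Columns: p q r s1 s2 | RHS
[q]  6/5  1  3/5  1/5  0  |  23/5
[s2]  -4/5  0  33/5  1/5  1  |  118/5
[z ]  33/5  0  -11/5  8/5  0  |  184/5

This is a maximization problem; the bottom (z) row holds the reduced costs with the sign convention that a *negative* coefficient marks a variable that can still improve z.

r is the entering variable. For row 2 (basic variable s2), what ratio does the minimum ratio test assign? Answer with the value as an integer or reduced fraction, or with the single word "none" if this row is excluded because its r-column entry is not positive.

Ratio = RHS / (r entry) = (118/5) / (33/5) = 118/33.

118/33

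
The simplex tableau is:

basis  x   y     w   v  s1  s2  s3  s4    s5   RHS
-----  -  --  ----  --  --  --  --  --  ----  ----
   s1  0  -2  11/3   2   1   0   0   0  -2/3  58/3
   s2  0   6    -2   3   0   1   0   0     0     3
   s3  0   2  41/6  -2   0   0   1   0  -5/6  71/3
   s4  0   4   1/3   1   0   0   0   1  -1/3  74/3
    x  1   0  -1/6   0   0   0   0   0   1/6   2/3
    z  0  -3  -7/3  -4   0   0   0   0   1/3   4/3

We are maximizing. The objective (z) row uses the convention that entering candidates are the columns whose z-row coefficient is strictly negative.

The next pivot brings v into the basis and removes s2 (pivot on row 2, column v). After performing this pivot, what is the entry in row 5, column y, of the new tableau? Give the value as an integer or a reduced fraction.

0

Pivot element is row 2, column v: 3.
Normalize row 2: new (row 2, y) = 6/3 = 2.
row 5 ← row 5 − 0·(new row 2): 0 − 0·2 = 0.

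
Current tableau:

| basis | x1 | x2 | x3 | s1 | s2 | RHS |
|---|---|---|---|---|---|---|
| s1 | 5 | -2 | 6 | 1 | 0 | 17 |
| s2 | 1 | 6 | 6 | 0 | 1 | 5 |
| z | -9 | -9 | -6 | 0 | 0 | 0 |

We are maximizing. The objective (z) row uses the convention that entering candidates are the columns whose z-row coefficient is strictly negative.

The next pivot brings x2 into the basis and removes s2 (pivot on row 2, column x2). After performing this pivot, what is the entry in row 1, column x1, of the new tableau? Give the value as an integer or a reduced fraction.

Pivot element is row 2, column x2: 6.
Normalize row 2: new (row 2, x1) = 1/6 = 1/6.
row 1 ← row 1 − (-2)·(new row 2): 5 − (-2)·(1/6) = 16/3.

16/3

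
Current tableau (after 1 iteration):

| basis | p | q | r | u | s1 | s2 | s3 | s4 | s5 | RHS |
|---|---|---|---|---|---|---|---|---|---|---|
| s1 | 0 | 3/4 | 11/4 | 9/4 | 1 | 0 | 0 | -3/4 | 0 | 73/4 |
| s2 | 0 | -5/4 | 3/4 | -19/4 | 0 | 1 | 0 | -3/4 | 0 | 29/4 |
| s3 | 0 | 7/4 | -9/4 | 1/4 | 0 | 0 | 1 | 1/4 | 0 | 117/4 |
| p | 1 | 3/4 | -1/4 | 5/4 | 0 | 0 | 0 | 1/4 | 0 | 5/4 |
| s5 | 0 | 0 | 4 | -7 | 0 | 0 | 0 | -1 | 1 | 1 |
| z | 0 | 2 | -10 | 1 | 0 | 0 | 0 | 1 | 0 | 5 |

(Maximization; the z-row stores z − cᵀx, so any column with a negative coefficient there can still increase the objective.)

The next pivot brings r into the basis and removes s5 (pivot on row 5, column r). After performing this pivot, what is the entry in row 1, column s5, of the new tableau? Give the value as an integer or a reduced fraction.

-11/16

Pivot element is row 5, column r: 4.
Normalize row 5: new (row 5, s5) = 1/4 = 1/4.
row 1 ← row 1 − (11/4)·(new row 5): 0 − (11/4)·(1/4) = -11/16.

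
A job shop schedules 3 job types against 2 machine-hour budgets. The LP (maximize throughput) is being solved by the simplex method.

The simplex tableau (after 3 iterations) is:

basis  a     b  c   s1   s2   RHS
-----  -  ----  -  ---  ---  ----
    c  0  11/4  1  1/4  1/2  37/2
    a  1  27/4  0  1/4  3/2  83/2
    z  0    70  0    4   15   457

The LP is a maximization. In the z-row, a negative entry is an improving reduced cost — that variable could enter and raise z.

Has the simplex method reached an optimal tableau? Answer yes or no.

No objective-row coefficient is strictly negative, so no entering variable exists; the tableau is optimal.

yes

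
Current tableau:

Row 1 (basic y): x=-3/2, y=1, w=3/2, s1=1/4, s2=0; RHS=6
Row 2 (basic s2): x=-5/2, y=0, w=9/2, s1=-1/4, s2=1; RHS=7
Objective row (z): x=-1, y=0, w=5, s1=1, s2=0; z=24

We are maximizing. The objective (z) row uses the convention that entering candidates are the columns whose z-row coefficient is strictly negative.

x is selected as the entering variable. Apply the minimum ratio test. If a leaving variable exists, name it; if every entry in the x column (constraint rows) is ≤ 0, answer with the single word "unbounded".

unbounded

x-column entries: row 1: -3/2, row 2: -5/2. All ≤ 0, so x can increase without bound; the LP is unbounded in this direction.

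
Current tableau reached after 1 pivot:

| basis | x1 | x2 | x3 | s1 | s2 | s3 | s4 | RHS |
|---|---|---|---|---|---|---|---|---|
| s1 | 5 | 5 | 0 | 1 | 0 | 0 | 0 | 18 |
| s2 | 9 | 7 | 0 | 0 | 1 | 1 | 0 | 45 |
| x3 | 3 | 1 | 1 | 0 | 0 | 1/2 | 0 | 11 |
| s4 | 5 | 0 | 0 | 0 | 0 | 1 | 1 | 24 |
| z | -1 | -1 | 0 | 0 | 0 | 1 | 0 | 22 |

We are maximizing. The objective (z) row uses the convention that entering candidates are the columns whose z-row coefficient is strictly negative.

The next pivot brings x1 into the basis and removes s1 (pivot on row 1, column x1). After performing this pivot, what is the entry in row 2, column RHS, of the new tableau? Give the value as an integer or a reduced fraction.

63/5

Pivot element is row 1, column x1: 5.
Normalize row 1: new (row 1, RHS) = 18/5 = 18/5.
row 2 ← row 2 − 9·(new row 1): 45 − 9·(18/5) = 63/5.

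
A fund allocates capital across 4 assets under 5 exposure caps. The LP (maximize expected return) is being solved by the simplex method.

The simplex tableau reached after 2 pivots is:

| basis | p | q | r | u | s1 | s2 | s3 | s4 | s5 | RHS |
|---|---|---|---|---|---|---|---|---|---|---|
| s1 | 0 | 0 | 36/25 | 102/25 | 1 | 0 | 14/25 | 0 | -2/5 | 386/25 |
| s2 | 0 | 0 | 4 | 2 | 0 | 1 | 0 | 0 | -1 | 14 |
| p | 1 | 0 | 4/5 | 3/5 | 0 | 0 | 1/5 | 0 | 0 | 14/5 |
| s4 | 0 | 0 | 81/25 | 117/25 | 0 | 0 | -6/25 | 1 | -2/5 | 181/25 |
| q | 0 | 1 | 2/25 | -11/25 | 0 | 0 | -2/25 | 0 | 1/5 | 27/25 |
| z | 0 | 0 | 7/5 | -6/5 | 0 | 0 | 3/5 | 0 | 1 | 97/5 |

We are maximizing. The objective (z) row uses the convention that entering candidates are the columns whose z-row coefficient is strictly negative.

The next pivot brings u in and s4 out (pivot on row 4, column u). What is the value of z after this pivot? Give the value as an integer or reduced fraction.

829/39

Minimum ratio for u: (181/25)/(117/25) = 181/117.
z changes by −(z-row coeff of u)·ratio = −(-6/5)·(181/117) = 362/195.
New z = 97/5 + (362/195) = 829/39.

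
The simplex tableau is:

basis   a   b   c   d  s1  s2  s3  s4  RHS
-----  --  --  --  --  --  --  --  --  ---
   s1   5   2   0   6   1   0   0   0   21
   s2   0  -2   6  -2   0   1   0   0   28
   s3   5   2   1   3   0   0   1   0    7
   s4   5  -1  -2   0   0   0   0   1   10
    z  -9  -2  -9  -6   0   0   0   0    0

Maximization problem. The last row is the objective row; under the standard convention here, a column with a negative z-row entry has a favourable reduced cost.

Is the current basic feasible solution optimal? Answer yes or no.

no

Column a has objective-row coefficient -9, which is negative; an improving pivot exists, so not yet optimal.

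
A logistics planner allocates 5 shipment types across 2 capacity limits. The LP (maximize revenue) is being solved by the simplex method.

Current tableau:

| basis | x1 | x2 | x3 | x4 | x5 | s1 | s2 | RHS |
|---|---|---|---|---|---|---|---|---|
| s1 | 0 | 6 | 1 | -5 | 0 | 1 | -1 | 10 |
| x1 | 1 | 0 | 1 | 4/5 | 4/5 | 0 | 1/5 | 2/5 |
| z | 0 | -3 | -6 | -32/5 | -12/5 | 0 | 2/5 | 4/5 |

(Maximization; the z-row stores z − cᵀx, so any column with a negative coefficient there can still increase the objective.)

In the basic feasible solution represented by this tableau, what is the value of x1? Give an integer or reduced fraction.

x1 is basic (row 2); its value is the RHS of that row: 2/5.

2/5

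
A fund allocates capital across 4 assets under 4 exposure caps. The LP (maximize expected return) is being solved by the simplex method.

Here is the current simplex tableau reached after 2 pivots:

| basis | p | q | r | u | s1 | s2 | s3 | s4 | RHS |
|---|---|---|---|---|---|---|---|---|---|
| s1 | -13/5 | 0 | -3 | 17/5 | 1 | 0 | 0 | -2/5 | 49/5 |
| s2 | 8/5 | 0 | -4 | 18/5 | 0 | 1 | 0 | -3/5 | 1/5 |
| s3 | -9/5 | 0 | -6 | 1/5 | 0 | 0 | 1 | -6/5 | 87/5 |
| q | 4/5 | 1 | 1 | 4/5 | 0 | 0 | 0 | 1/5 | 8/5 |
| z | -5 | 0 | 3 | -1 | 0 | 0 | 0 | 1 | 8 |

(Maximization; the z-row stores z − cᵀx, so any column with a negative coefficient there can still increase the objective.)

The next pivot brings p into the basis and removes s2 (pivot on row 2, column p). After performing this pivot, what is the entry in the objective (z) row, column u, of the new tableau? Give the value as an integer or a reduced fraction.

41/4

Pivot element is row 2, column p: 8/5.
Normalize row 2: new (row 2, u) = (18/5)/(8/5) = 9/4.
z-row ← z-row − (-5)·(new row 2): -1 − (-5)·(9/4) = 41/4.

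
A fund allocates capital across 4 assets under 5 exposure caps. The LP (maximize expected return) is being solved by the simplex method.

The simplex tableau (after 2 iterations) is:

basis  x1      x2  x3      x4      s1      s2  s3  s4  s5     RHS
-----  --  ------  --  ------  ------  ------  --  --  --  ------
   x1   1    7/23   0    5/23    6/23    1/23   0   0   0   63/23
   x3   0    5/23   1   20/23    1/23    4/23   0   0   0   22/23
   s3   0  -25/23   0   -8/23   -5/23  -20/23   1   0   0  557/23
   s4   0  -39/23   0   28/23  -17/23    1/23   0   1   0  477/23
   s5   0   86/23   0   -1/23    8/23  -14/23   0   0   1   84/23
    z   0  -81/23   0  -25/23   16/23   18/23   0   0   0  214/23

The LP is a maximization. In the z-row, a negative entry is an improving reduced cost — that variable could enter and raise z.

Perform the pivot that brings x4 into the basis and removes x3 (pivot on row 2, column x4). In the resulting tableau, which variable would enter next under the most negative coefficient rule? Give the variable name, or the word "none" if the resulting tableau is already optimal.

Pivot element 20/23. New z-row = old z-row − (-25/23)·(row 2/(20/23)).
Updated z-row coefficients: x1: 0, x2: -13/4, x3: 5/4, x4: 0, s1: 3/4, s2: 1, s3: 0, s4: 0, s5: 0.
The most negative is -13/4 in column x2, so x2 would enter next.

x2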